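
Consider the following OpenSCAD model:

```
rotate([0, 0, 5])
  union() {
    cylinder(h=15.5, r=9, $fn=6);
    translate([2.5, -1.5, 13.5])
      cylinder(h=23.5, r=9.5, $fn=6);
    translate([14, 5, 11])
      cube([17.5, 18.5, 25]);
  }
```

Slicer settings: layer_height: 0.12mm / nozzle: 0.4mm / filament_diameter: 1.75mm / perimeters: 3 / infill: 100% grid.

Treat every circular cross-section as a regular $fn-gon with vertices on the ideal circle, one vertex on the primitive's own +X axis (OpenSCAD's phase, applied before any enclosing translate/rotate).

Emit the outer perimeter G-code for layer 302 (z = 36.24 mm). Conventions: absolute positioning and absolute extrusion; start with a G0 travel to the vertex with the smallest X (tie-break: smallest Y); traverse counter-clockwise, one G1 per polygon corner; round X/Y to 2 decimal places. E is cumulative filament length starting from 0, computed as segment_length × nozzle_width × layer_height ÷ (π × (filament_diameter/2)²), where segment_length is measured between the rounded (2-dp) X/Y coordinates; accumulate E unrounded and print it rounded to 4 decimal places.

G0 X-6.84 Y-2.10 Z36.24
G1 X-1.39 Y-9.89 E0.1897
G1 X8.07 Y-9.06 E0.3792
G1 X12.09 Y-0.45 E0.5689
G1 X6.64 Y7.33 E0.7584
G1 X-2.83 Y6.51 E0.9481
G1 X-6.84 Y-2.10 E1.1377

At z = 36.24 mm: the cylinder does not reach this height (z outside [0, 15.5]); the cylinder at (2.5, -1.5): section is a regular 6-gon, circumradius r=9.5; the cube at (14, 5) does not reach this height (z outside [11, 36]); Taking the union: only the r=9.5 cylinder at (2.5, -1.5) is present, so the union is just that shape — 1 connected region; (whole slice rotated 5° about Z — lengths, areas and connectivity unchanged). The outline is a single polygon with 6 vertices. Extrusion per mm of travel: 0.4 × 0.12 / (π × 0.875²) = 0.019956. Accumulating E over each segment gives final E = 1.1377.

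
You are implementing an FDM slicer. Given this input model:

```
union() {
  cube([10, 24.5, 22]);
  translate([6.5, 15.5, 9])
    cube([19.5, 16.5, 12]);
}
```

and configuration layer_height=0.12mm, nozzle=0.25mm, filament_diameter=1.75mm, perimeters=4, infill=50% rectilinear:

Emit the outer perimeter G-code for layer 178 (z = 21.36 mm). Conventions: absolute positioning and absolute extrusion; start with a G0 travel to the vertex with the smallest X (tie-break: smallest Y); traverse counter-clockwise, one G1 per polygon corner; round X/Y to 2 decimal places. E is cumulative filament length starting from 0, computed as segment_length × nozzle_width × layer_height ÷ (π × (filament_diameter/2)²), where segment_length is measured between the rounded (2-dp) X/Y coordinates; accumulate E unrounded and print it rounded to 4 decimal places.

G0 X0.00 Y0.00 Z21.36
G1 X10.00 Y0.00 E0.1247
G1 X10.00 Y24.50 E0.4303
G1 X0.00 Y24.50 E0.5550
G1 X0.00 Y0.00 E0.8606

At z = 21.36 mm: the 10×24.5 cube contributes its full rectangle; the cube at (6.5, 15.5) does not reach this height (z outside [9, 21]); Combining (union): only the 10×24.5 cube is present, so the union is just that shape — 1 connected region. The outline is a single polygon with 4 vertices. Extrusion per mm of travel: 0.25 × 0.12 / (π × 0.875²) = 0.012473. Accumulating E over each segment gives final E = 0.8606.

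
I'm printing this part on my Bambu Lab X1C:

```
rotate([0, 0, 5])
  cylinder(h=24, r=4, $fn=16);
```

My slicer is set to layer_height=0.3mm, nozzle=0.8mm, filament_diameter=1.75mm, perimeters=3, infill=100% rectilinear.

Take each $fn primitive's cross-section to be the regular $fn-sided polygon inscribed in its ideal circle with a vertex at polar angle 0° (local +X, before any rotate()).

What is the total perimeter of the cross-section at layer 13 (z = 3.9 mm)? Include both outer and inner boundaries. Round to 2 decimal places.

At z = 3.9 mm: the cylinder: section is a regular 16-gon, circumradius r=4 (perimeter = 2·16·4.000·sin(180°/16) = 24.97 mm); (rotated 5° about Z; rotation is an isometry so areas/perimeters/island counts are preserved). Overall, the cross-section is a single solid region. Total boundary length (outer) = 24.97 mm.

24.97 mm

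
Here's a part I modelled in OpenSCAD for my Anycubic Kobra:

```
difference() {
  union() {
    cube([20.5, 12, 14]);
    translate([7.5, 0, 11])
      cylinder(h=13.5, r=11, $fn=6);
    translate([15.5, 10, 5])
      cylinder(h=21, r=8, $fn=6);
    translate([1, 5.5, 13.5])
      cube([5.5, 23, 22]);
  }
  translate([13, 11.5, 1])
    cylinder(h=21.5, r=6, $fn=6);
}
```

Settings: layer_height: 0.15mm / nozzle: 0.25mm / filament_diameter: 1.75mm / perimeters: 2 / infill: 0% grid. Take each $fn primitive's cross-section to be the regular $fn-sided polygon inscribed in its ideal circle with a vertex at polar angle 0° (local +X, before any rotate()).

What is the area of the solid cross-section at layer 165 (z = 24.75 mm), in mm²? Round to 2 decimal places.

At z = 24.75 mm: the cube is not intersected at this z (z outside [0, 14]); the cylinder at (7.5, 0) is absent (z outside [11, 24.5]); the r=8 cylinder at (15.5, 10) contributes a regular 6-gon of circumradius 8 (area = (6/2)·8.000²·sin(360°/6) = 166.28 mm²); the cube at (1, 5.5) is present — its section is the full 5.5×23 rectangle (area 126.50 mm²); Merging all regions: the 2 present regions are separate (no shared area or edge), so areas and boundary lengths simply add and each stays a separate island — area = 292.78 mm²; the cylinder at (13, 11.5) is absent (z outside [1, 22.5]); Subtracting the remaining from the first: none of the subtracted shapes is present at this height, so that combined region is unchanged — area = 292.78 mm². Overall, the cross-section has 2 separate islands. Net area = 292.78 mm².

292.78 mm²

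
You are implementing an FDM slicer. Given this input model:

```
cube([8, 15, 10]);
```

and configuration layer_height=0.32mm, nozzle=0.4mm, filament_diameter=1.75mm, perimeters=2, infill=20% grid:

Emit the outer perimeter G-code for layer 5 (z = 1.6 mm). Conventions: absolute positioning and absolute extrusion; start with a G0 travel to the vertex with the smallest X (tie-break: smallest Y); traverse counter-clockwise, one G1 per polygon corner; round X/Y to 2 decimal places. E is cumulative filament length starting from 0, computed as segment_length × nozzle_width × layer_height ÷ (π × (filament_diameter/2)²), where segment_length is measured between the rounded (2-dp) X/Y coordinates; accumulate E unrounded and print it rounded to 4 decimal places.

At z = 1.6 mm: the cube (footprint 8×15) is included at this height. The outline is a single polygon with 4 vertices. Extrusion per mm of travel: 0.4 × 0.32 / (π × 0.875²) = 0.053216. Accumulating E over each segment gives final E = 2.4479.

G0 X0.00 Y0.00 Z1.60
G1 X8.00 Y0.00 E0.4257
G1 X8.00 Y15.00 E1.2240
G1 X0.00 Y15.00 E1.6497
G1 X0.00 Y0.00 E2.4479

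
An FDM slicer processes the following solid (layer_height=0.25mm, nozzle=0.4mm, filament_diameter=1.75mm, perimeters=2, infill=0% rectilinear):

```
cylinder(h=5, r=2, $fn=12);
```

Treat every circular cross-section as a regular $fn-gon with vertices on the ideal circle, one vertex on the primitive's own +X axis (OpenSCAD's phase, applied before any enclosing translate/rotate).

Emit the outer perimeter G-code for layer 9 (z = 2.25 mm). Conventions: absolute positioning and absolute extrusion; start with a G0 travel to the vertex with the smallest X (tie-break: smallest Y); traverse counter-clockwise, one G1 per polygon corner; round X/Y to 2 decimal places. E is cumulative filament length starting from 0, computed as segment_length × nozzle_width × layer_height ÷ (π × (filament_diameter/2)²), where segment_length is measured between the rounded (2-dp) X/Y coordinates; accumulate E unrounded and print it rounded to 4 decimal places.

G0 X-2.00 Y0.00 Z2.25
G1 X-1.73 Y-1.00 E0.0431
G1 X-1.00 Y-1.73 E0.0860
G1 X0.00 Y-2.00 E0.1290
G1 X1.00 Y-1.73 E0.1721
G1 X1.73 Y-1.00 E0.2150
G1 X2.00 Y0.00 E0.2581
G1 X1.73 Y1.00 E0.3012
G1 X1.00 Y1.73 E0.3441
G1 X0.00 Y2.00 E0.3871
G1 X-1.00 Y1.73 E0.4302
G1 X-1.73 Y1.00 E0.4731
G1 X-2.00 Y0.00 E0.5162

At z = 2.25 mm: the cylinder: section is a regular 12-gon, circumradius r=2. The outline is a single polygon with 12 vertices. Extrusion per mm of travel: 0.4 × 0.25 / (π × 0.875²) = 0.041575. Accumulating E over each segment gives final E = 0.5162.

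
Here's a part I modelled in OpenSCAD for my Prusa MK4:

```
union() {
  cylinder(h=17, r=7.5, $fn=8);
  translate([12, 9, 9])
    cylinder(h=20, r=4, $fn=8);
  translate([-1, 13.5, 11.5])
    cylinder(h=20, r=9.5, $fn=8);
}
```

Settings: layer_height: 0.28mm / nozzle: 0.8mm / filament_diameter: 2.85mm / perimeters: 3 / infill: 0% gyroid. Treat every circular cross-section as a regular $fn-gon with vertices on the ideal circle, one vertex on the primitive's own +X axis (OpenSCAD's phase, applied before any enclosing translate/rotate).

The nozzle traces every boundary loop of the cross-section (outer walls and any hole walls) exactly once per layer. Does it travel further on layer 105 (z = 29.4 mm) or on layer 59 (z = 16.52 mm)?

layer 59 (z = 16.52 mm)

Layer 105 (z = 29.4): the cylinder is not intersected at this z (z outside [0, 17]); the cylinder at (12, 9) is not intersected at this z (z outside [9, 29]); the r=9.5 cylinder at (-1, 13.5) contributes a regular 8-gon of circumradius 9.5 (perimeter = 2·8·9.500·sin(180°/8) = 58.17 mm); Combining (union): only the r=9.5 cylinder at (-1, 13.5) is present, so the union is just that shape — boundary = 58.17 mm. So its perimeter = 58.17 mm. Layer 59 (z = 16.52): the r=7.5 cylinder contributes a regular 8-gon of circumradius 7.5 (perimeter = 2·8·7.500·sin(180°/8) = 45.92 mm); the r=4 cylinder at (12, 9) gives a regular 8-gon of circumradius 4 (constant along its height) (perimeter = 2·8·4.000·sin(180°/8) = 24.49 mm); the cylinder at (-1, 13.5): section is a regular 8-gon, circumradius r=9.5 (perimeter = 2·8·9.500·sin(180°/8) = 58.17 mm); Combining (union): the regions partially overlap (shared area 14.58 mm²), so the edge portions inside another operand are dropped and the merged outline is re-measured after clipping — boundary = 110.29 mm. So its perimeter = 110.29 mm. Layer 59 is larger (110.29 vs 58.17 mm).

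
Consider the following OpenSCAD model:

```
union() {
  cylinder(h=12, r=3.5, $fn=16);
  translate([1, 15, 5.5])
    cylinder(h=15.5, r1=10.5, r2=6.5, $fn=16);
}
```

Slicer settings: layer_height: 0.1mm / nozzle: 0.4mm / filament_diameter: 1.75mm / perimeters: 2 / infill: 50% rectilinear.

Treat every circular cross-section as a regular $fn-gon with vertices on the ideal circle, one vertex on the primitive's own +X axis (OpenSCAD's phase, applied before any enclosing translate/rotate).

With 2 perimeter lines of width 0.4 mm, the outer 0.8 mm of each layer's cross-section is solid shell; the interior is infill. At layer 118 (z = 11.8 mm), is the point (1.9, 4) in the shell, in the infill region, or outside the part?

At z = 11.8 mm: the r=3.5 cylinder contributes a regular 16-gon of circumradius 3.5; the cone at (1, 15) contributes a regular 16-gon of circumradius 8.874 (interpolated between r1=10.5 and r2=6.5 at t=0.406); Combining (union): the 2 present regions are separate (no shared area or edge), so areas and boundary lengths simply add and each stays a separate island — 2 connected regions. Overall, the cross-section has 2 separate islands. The nearest boundary edge runs (1.34, 3.23)→(2.47, 2.47); distance from the point to it = 0.95 mm. The point is not inside any of the regions above, so it lies outside the cross-section (0.95 mm from the nearest boundary).

outside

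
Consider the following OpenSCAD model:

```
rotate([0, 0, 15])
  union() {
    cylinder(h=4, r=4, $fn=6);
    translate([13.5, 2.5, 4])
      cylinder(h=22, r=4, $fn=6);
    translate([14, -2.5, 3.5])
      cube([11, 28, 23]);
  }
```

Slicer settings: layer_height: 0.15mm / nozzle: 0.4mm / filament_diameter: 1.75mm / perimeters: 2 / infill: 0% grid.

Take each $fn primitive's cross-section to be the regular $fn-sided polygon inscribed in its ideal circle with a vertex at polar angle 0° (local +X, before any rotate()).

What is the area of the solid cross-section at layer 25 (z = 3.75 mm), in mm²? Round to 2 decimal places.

At z = 3.75 mm: the cylinder: section is a regular 6-gon, circumradius r=4 (area = (6/2)·4.000²·sin(360°/6) = 41.57 mm²); the cylinder at (13.5, 2.5) does not reach this height (z outside [4, 26]); the cube at (14, -2.5) is present — its section is the full 11×28 rectangle (area 308.00 mm²); Merging all regions: the 2 present regions are separate (no shared area or edge), so areas and boundary lengths simply add and each stays a separate island — area = 349.57 mm²; (whole slice rotated 15° about Z — lengths, areas and connectivity unchanged). Overall, the cross-section has 2 separate islands. Net area = 349.57 mm².

349.57 mm²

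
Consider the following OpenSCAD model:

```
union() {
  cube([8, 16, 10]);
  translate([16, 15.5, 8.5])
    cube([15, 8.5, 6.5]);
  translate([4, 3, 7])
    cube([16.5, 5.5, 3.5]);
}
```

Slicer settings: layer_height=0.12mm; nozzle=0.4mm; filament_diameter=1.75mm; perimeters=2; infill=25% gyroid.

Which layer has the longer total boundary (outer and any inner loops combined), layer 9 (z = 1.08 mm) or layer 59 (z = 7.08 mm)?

layer 59 (z = 7.08 mm)

Layer 9 (z = 1.08): the cube is present — its section is the full 8×16 rectangle (perimeter 48.00 mm); the cube at (16, 15.5) is absent (z outside [8.5, 15]); the cube at (4, 3) is not intersected at this z (z outside [7, 10.5]); Combining (union): only the 8×16 cube is present, so the union is just that shape — boundary = 48.00 mm. So its perimeter = 48.00 mm. Layer 59 (z = 7.08): the cube is present — its section is the full 8×16 rectangle (perimeter 48.00 mm); the cube at (16, 15.5) is not intersected at this z (z outside [8.5, 15]); the cube at (4, 3) is present — its section is the full 16.5×5.5 rectangle (perimeter 44.00 mm); Combining (union): the regions partially overlap (shared area 22.00 mm²), so the edge portions inside another operand are dropped and the merged outline is re-measured after clipping — boundary = 73.00 mm. So its perimeter = 73.00 mm. Layer 59 is larger (73.00 vs 48.00 mm).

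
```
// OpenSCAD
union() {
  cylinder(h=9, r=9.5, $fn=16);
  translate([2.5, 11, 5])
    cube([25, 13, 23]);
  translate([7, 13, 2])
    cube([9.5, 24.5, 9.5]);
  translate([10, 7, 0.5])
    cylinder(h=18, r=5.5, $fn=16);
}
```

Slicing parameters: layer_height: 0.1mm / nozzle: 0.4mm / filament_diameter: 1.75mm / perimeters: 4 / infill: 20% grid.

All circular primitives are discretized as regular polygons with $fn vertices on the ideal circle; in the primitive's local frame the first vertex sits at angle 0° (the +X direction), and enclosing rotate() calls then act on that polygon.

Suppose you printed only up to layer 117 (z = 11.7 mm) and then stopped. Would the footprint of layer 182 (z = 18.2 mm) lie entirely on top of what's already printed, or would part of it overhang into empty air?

Compare the two slices. At z = 11.7: the cylinder does not reach this height (z outside [0, 9]); the cube at (2.5, 11) (footprint 25×13) is included at this height (area 325.00 mm²); the cube at (7, 13) is absent (z outside [2, 11.5]); the cylinder at (10, 7): section is a regular 16-gon, circumradius r=5.5 (area = (16/2)·5.500²·sin(360°/16) = 92.61 mm²); Merging all regions: the regions partially overlap — summed areas 417.61 mm² minus the doubly-counted overlap 7.18 mm² gives 410.43 mm² — area = 410.43 mm². At z = 18.2: the cylinder is absent (z outside [0, 9]); the cube at (2.5, 11) is present — its section is the full 25×13 rectangle (area 325.00 mm²); the cube at (7, 13) is not intersected at this z (z outside [2, 11.5]); the r=5.5 cylinder at (10, 7) gives a regular 16-gon of circumradius 5.5 (constant along its height) (area = (16/2)·5.500²·sin(360°/16) = 92.61 mm²); Combining (union): the regions partially overlap — summed areas 417.61 mm² minus the doubly-counted overlap 7.18 mm² gives 410.43 mm² — area = 410.43 mm². Checking containment: the cross-section at z = 18.2 is a subset of the cross-section at z = 11.7.

entirely on top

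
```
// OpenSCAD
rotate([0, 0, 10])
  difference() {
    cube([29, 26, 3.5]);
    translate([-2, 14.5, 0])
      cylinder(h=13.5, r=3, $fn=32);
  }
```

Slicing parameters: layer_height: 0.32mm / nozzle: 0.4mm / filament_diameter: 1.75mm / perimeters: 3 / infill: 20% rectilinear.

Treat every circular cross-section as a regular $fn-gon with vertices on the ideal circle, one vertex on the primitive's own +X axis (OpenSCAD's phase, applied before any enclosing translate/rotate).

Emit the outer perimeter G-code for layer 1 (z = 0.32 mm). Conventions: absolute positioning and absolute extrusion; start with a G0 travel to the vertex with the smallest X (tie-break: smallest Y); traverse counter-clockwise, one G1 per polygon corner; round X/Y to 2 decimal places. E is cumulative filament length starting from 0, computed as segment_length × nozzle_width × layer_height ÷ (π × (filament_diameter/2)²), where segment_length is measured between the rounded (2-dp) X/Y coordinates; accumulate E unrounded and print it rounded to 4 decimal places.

G0 X-4.51 Y25.61 Z0.32
G1 X-2.90 Y16.47 E0.4939
G1 X-2.77 Y16.39 E0.5020
G1 X-2.32 Y16.01 E0.5334
G1 X-1.96 Y15.54 E0.5649
G1 X-1.69 Y15.02 E0.5960
G1 X-1.53 Y14.45 E0.6275
G1 X-1.49 Y13.87 E0.6585
G1 X-1.56 Y13.28 E0.6901
G1 X-1.74 Y12.72 E0.7214
G1 X-2.03 Y12.21 E0.7526
G1 X-2.13 Y12.09 E0.7609
G1 X0.00 Y0.00 E1.4142
G1 X28.56 Y5.04 E2.9576
G1 X24.04 Y30.64 E4.3410
G1 X-4.51 Y25.61 E5.8837

At z = 0.32 mm: the 29×26 cube contributes its full rectangle; the r=3 cylinder at (-2, 14.5) contributes a regular 32-gon of circumradius 3; Subtracting the remaining from the first: starting from the 29×26 cube, the r=3 cylinder at (-2, 14.5) partially overlaps it — only the 3.05 mm² overlap (of its 28.09 mm²) is removed, clipping the outline — 1 connected region; (rotated 10° about Z; rotation is an isometry so areas/perimeters/island counts are preserved). The outline is a single polygon with 15 vertices. Extrusion per mm of travel: 0.4 × 0.32 / (π × 0.875²) = 0.053216. Accumulating E over each segment gives final E = 5.8837.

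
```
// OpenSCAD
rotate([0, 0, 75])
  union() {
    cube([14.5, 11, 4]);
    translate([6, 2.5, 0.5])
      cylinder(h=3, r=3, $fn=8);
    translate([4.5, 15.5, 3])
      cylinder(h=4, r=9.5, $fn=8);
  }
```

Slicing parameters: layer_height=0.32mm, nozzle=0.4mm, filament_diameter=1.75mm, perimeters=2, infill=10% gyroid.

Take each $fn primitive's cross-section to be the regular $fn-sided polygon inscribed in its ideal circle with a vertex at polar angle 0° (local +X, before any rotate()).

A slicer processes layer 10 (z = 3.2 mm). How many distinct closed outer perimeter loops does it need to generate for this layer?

1

At z = 3.2 mm: the cube is present — its section is the full 14.5×11 rectangle; the cylinder at (6, 2.5): section is a regular 8-gon, circumradius r=3; the r=9.5 cylinder at (4.5, 15.5) gives a regular 8-gon of circumradius 9.5 (constant along its height); Merging all regions: the regions partially overlap (shared area 68.42 mm²), so overlapping operands fuse into one piece — 1 connected region; (whole slice rotated 75° about Z — lengths, areas and connectivity unchanged). The result has 1 disconnected region.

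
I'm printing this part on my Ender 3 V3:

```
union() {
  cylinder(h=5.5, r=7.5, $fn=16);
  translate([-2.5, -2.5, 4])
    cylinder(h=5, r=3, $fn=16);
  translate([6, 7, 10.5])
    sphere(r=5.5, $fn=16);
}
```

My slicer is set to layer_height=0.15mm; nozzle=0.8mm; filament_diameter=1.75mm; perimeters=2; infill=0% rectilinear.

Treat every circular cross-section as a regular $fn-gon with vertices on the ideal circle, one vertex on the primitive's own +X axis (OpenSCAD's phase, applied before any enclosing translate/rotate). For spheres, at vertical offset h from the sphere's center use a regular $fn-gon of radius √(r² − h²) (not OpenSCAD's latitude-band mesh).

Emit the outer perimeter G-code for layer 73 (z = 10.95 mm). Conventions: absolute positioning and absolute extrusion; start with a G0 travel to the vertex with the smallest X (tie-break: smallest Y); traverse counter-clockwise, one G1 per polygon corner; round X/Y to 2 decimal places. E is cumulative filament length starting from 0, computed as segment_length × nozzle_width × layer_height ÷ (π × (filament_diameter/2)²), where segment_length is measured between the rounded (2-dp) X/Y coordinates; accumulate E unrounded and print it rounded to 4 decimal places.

At z = 10.95 mm: the cylinder is absent (z outside [0, 5.5]); the cylinder at (-2.5, -2.5) does not reach this height (z outside [4, 9]); the sphere at (6, 7): section is a regular 16-gon, circumradius = √(r²−h²) = √(5.5²−0.45²) = 5.482; Taking the union: only the r=5.5 sphere at (6, 7) is present, so the union is just that shape — 1 connected region. The outline is a single polygon with 16 vertices. Extrusion per mm of travel: 0.8 × 0.15 / (π × 0.875²) = 0.049890. Accumulating E over each segment gives final E = 1.7071.

G0 X0.52 Y7.00 Z10.95
G1 X0.94 Y4.90 E0.1068
G1 X2.12 Y3.12 E0.2134
G1 X3.90 Y1.94 E0.3199
G1 X6.00 Y1.52 E0.4268
G1 X8.10 Y1.94 E0.5336
G1 X9.88 Y3.12 E0.6402
G1 X11.06 Y4.90 E0.7467
G1 X11.48 Y7.00 E0.8536
G1 X11.06 Y9.10 E0.9604
G1 X9.88 Y10.88 E1.0669
G1 X8.10 Y12.06 E1.1735
G1 X6.00 Y12.48 E1.2803
G1 X3.90 Y12.06 E1.3872
G1 X2.12 Y10.88 E1.4937
G1 X0.94 Y9.10 E1.6003
G1 X0.52 Y7.00 E1.7071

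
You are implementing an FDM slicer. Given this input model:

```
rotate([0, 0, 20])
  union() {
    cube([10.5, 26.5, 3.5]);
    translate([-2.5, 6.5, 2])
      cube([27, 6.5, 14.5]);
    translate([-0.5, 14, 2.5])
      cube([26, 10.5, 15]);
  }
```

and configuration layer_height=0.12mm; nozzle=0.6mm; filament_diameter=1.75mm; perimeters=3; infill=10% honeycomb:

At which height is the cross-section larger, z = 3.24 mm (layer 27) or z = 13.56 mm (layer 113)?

Layer 27 (z = 3.24): the 10.5×26.5 cube contributes its full rectangle (area 278.25 mm²); the cube at (-2.5, 6.5) (footprint 27×6.5) is included at this height (area 175.50 mm²); the 26×10.5 cube at (-0.5, 14) contributes its full rectangle (area 273.00 mm²); Combining (union): the regions partially overlap — summed areas 726.75 mm² minus the doubly-counted overlap 178.50 mm² gives 548.25 mm² — area = 548.25 mm²; (rotated 20° about Z; rotation is an isometry so areas/perimeters/island counts are preserved). So its area = 548.25 mm². Layer 113 (z = 13.56): the cube is not intersected at this z (z outside [0, 3.5]); the 27×6.5 cube at (-2.5, 6.5) contributes its full rectangle (area 175.50 mm²); the cube at (-0.5, 14) is present — its section is the full 26×10.5 rectangle (area 273.00 mm²); Combining (union): the 2 present regions are separate (no shared area or edge), so areas and boundary lengths simply add and each stays a separate island — area = 448.50 mm²; (rotated 20° about Z; rotation is an isometry so areas/perimeters/island counts are preserved). So its area = 448.50 mm². Layer 27 is larger (548.25 vs 448.50 mm²).

layer 27 (z = 3.24 mm)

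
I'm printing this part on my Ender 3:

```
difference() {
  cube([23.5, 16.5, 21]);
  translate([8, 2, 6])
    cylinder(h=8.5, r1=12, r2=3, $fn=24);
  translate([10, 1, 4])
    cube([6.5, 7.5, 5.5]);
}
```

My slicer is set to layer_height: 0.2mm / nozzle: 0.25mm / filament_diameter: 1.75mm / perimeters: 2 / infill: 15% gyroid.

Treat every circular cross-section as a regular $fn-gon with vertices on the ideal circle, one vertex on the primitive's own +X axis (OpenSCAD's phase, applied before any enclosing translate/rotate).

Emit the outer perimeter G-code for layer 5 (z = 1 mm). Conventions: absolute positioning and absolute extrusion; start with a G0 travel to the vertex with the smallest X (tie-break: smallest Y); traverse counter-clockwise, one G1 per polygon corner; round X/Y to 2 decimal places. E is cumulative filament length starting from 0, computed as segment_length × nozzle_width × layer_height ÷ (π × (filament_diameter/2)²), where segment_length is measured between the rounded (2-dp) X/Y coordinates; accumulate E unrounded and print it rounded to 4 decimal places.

At z = 1 mm: the cube is present — its section is the full 23.5×16.5 rectangle; the cone at (8, 2) is absent (z outside [6, 14.5]); the cube at (10, 1) is not intersected at this z (z outside [4, 9.5]); Taking the first minus the rest: none of the subtracted shapes is present at this height, so the 23.5×16.5 cube is unchanged — 1 connected region. The outline is a single polygon with 4 vertices. Extrusion per mm of travel: 0.25 × 0.2 / (π × 0.875²) = 0.020788. Accumulating E over each segment gives final E = 1.6630.

G0 X0.00 Y0.00 Z1.00
G1 X23.50 Y0.00 E0.4885
G1 X23.50 Y16.50 E0.8315
G1 X0.00 Y16.50 E1.3200
G1 X0.00 Y0.00 E1.6630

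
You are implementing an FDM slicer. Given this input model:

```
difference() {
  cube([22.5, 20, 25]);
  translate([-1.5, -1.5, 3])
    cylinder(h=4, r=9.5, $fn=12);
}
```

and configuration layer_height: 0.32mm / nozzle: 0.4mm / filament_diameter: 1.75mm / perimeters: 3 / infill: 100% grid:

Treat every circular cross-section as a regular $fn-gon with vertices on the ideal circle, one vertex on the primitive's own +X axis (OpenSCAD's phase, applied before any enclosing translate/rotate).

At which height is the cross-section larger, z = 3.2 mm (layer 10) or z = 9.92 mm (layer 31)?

layer 31 (z = 9.92 mm)

Layer 10 (z = 3.2): the cube (footprint 22.5×20) is included at this height (area 450.00 mm²); the r=9.5 cylinder at (-1.5, -1.5) contributes a regular 12-gon of circumradius 9.5 (area = (12/2)·9.500²·sin(360°/12) = 270.75 mm²); Subtracting the remaining from the first: starting from the 22.5×20 cube (450.00 mm²), the r=9.5 cylinder at (-1.5, -1.5) partially overlaps it — only the 42.04 mm² overlap (of its 270.75 mm²) is removed, clipping the outline — area = 407.96 mm². So its area = 407.96 mm². Layer 31 (z = 9.92): the cube (footprint 22.5×20) is included at this height (area 450.00 mm²); the cylinder at (-1.5, -1.5) is not intersected at this z (z outside [3, 7]); Taking the first minus the rest: none of the subtracted shapes is present at this height, so the 22.5×20 cube is unchanged — area = 450.00 mm². So its area = 450.00 mm². Layer 31 is larger (450.00 vs 407.96 mm²).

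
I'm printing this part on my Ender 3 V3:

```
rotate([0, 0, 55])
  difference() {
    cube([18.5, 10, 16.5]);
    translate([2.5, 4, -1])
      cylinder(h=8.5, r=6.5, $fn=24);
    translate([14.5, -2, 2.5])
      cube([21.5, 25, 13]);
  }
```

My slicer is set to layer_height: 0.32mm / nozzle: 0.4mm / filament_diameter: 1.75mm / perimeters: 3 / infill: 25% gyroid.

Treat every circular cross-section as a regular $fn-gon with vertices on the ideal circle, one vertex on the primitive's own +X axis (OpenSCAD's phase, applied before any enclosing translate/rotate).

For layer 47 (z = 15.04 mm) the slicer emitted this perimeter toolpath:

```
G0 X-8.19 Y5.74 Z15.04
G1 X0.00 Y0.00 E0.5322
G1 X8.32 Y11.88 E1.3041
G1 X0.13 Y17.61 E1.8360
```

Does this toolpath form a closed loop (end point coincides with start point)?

Start point (G0): (-8.19, 5.74). End point (last G1): the path does not return to the start — open.

no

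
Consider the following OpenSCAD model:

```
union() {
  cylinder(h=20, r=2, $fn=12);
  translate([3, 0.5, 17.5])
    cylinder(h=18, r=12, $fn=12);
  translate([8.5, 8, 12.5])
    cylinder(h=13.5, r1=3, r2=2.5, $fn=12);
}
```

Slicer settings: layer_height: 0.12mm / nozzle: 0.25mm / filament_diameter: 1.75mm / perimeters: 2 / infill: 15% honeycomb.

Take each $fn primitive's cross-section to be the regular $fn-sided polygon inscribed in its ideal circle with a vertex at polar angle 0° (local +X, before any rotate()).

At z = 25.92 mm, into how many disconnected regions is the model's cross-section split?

At z = 25.92 mm: the cylinder is absent (z outside [0, 20]); the cylinder at (3, 0.5): section is a regular 12-gon, circumradius r=12; the cone at (8.5, 8) contributes a regular 12-gon of circumradius 2.503 (interpolated between r1=3 and r2=2.5 at t=0.994); Taking the union: the regions partially overlap (shared area 18.77 mm²), so overlapping operands fuse into one piece — 1 connected region. The result has 1 disconnected region.

1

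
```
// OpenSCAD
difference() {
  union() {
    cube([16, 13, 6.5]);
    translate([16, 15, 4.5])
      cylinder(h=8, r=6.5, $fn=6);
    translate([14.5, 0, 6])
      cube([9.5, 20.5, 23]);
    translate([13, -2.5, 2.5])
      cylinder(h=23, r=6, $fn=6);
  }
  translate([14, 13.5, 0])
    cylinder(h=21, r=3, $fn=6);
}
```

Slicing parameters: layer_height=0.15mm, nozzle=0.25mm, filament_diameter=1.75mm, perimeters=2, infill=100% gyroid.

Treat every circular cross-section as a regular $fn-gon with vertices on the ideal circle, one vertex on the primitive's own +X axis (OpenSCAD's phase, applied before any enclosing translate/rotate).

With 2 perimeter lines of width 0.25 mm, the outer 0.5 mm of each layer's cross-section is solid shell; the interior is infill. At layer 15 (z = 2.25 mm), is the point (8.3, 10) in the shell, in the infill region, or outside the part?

infill

At z = 2.25 mm: the cube is present — its section is the full 16×13 rectangle; the cylinder at (16, 15) is not intersected at this z (z outside [4.5, 12.5]); the cube at (14.5, 0) does not reach this height (z outside [6, 29]); the cylinder at (13, -2.5) is absent (z outside [2.5, 25.5]); Merging all regions: only the 16×13 cube is present, so the union is just that shape — 1 connected region; the r=3 cylinder at (14, 13.5) contributes a regular 6-gon of circumradius 3; Taking the first minus the rest: starting from that combined region, the r=3 cylinder at (14, 13.5) partially overlaps it — only the 8.40 mm² overlap (of its 23.38 mm²) is removed, clipping the outline — 1 connected region. Overall, the cross-section is a single solid region. The nearest boundary edge runs (0.00, 13.00)→(11.29, 13.00); distance from the point to it = 3.00 mm. The point is inside the cross-section and 3.00 mm from the nearest boundary — more than the 0.5 mm shell width (2 × 0.25), so it's in the infill interior.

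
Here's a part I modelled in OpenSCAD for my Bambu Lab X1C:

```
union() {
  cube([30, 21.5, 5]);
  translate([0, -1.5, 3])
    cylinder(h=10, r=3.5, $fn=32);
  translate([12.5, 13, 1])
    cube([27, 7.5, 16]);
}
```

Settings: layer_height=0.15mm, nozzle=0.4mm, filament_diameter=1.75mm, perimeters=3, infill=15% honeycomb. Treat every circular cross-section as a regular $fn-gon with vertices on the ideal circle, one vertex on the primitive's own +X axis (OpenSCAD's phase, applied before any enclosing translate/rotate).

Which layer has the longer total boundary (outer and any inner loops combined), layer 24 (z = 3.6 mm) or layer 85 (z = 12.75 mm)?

Layer 24 (z = 3.6): the 30×21.5 cube contributes its full rectangle (perimeter 103.00 mm); the r=3.5 cylinder at (0, -1.5) gives a regular 32-gon of circumradius 3.5 (constant along its height) (perimeter = 2·32·3.500·sin(180°/32) = 21.96 mm); the cube at (12.5, 13) (footprint 27×7.5) is included at this height (perimeter 69.00 mm); Combining (union): the regions partially overlap (shared area 135.74 mm²), so the edge portions inside another operand are dropped and the merged outline is re-measured after clipping — boundary = 134.87 mm. So its perimeter = 134.87 mm. Layer 85 (z = 12.75): the cube is absent (z outside [0, 5]); the r=3.5 cylinder at (0, -1.5) gives a regular 32-gon of circumradius 3.5 (constant along its height) (perimeter = 2·32·3.500·sin(180°/32) = 21.96 mm); the cube at (12.5, 13) (footprint 27×7.5) is included at this height (perimeter 69.00 mm); Taking the union: the 2 present regions are separate (no shared area or edge), so areas and boundary lengths simply add and each stays a separate island — boundary = 90.96 mm. So its perimeter = 90.96 mm. Layer 24 is larger (134.87 vs 90.96 mm).

layer 24 (z = 3.6 mm)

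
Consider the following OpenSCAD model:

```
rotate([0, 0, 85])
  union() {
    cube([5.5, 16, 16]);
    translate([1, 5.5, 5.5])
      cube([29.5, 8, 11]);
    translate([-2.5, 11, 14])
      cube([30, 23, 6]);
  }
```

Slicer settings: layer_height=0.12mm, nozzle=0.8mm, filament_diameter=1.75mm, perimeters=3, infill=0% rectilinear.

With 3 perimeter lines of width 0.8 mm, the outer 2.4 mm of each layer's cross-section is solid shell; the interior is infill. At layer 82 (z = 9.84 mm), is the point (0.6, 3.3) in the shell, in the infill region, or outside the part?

outside

At z = 9.84 mm: the cube is present — its section is the full 5.5×16 rectangle; the cube at (1, 5.5) (footprint 29.5×8) is included at this height; the cube at (-2.5, 11) is not intersected at this z (z outside [14, 20]); Merging all regions: the regions partially overlap (shared area 36.00 mm²), so overlapping operands fuse into one piece — 1 connected region; (whole slice rotated 85° about Z — lengths, areas and connectivity unchanged). Overall, the cross-section is a single solid region. Undo the 85° rotation: the query point maps to (3.340, -0.310) in the un-rotated model frame. The nearest boundary edge runs (5.50, 0.00)→(0.00, 0.00); distance from the point to it = 0.31 mm. The point is not inside any of the regions above, so it lies outside the cross-section (0.31 mm from the nearest boundary).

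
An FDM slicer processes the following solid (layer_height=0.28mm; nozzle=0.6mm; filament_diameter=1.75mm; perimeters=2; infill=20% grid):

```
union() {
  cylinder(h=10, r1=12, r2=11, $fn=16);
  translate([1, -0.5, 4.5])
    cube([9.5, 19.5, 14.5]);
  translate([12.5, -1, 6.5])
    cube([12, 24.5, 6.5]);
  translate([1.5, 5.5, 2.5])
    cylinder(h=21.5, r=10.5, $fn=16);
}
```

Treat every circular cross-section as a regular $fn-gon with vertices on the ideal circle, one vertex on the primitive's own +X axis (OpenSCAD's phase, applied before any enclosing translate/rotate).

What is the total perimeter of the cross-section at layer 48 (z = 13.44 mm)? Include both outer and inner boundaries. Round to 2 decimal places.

At z = 13.44 mm: the cone does not reach this height (z outside [0, 10]); the 9.5×19.5 cube at (1, -0.5) contributes its full rectangle (perimeter 58.00 mm); the cube at (12.5, -1) is not intersected at this z (z outside [6.5, 13]); the cylinder at (1.5, 5.5): section is a regular 16-gon, circumradius r=10.5 (perimeter = 2·16·10.500·sin(180°/16) = 65.55 mm); Taking the union: the regions partially overlap (shared area 141.53 mm²), so the edge portions inside another operand are dropped and the merged outline is re-measured after clipping — boundary = 75.48 mm. Overall, the cross-section is a single solid region. Total boundary length (outer) = 75.48 mm.

75.48 mm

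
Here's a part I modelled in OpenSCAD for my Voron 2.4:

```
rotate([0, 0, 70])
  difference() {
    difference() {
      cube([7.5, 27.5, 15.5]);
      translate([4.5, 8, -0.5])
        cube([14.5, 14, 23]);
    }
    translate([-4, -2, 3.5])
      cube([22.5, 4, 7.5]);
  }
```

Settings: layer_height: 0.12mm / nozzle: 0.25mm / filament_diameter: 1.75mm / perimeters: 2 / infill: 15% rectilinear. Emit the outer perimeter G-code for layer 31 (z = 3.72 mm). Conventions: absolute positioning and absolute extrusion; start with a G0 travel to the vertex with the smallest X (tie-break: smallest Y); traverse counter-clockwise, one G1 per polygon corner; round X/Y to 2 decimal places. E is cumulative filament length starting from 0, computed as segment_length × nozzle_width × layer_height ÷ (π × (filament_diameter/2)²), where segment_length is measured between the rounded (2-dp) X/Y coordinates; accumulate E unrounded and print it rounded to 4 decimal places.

At z = 3.72 mm: the 7.5×27.5 cube contributes its full rectangle; the 14.5×14 cube at (4.5, 8) contributes its full rectangle; Subtracting the remaining from the first: starting from the 7.5×27.5 cube, the 14.5×14 cube at (4.5, 8) partially overlaps it — only the 42.00 mm² overlap (of its 203.00 mm²) is removed, clipping the outline — 1 connected region; the cube at (-4, -2) is present — its section is the full 22.5×4 rectangle; Taking the first minus the rest: starting from the result so far, the 22.5×4 cube at (-4, -2) partially overlaps it — only the 15.00 mm² overlap (of its 90.00 mm²) is removed, clipping the outline — 1 connected region; (whole slice rotated 70° about Z — lengths, areas and connectivity unchanged). The outline is a single polygon with 8 vertices. Extrusion per mm of travel: 0.25 × 0.12 / (π × 0.875²) = 0.012473. Accumulating E over each segment gives final E = 0.8980.

G0 X-25.84 Y9.41 Z3.72
G1 X-1.88 Y0.68 E0.3181
G1 X0.69 Y7.73 E0.4117
G1 X-4.95 Y9.78 E0.4865
G1 X-5.98 Y6.96 E0.5239
G1 X-19.13 Y11.75 E0.6985
G1 X-18.11 Y14.57 E0.7359
G1 X-23.28 Y16.45 E0.8045
G1 X-25.84 Y9.41 E0.8980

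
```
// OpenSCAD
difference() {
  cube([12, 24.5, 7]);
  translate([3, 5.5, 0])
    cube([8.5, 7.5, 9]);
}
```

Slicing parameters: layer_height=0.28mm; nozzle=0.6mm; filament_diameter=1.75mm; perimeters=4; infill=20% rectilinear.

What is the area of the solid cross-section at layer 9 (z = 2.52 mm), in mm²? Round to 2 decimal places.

230.25 mm²

At z = 2.52 mm: the cube is present — its section is the full 12×24.5 rectangle (area 294.00 mm²); the 8.5×7.5 cube at (3, 5.5) contributes its full rectangle (area 63.75 mm²); Subtracting the remaining from the first: starting from the 12×24.5 cube (294.00 mm²), the 8.5×7.5 cube at (3, 5.5) lies wholly inside it (removes its full 63.75 mm² and its 32.00 mm outline becomes a hole wall) — area = 230.25 mm². Overall, the cross-section is one region with 1 hole. Net area = 230.25 mm².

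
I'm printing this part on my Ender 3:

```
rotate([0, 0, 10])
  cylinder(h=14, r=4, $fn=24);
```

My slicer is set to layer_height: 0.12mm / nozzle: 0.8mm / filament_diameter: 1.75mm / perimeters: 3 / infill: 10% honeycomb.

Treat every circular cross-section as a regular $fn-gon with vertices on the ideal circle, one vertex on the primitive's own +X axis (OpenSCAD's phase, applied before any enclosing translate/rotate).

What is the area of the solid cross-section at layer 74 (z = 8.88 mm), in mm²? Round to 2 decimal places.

At z = 8.88 mm: the r=4 cylinder gives a regular 24-gon of circumradius 4 (constant along its height) (area = (24/2)·4.000²·sin(360°/24) = 49.69 mm²); (whole slice rotated 10° about Z — lengths, areas and connectivity unchanged). Overall, the cross-section is a single solid region. Net area = 49.69 mm².

49.69 mm²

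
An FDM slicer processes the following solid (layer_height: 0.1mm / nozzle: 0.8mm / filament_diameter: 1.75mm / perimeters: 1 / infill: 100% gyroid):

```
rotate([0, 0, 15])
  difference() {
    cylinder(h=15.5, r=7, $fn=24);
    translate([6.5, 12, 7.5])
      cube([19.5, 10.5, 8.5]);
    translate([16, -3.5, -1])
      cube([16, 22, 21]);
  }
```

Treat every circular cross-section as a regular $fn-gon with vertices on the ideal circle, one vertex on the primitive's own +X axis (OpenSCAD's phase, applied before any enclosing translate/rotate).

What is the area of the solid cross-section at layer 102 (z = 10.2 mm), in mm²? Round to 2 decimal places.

152.19 mm²

At z = 10.2 mm: the cylinder: section is a regular 24-gon, circumradius r=7 (area = (24/2)·7.000²·sin(360°/24) = 152.19 mm²); the 19.5×10.5 cube at (6.5, 12) contributes its full rectangle (area 204.75 mm²); the cube at (16, -3.5) is present — its section is the full 16×22 rectangle (area 352.00 mm²); After the difference (first − rest): starting from the r=7 cylinder (152.19 mm²), the 19.5×10.5 cube at (6.5, 12) misses the remaining region (no effect); the 16×22 cube at (16, -3.5) misses the remaining region (no effect) — area = 152.19 mm²; (whole slice rotated 15° about Z — lengths, areas and connectivity unchanged). Overall, the cross-section is a single solid region. Net area = 152.19 mm².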